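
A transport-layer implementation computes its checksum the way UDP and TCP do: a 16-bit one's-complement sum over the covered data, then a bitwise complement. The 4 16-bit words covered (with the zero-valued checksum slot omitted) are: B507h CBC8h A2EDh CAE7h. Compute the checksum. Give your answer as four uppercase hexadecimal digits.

One's-complement addition (fold any carry out of bit 15 back into bit 0):
  0xB507 + 0xCBC8 = 0x180CF → wrap carry → 0x80D0
  0x80D0 + 0xA2ED = 0x123BD → wrap carry → 0x23BE
  0x23BE + 0xCAE7 = 0x0EEA5
One's-complement sum = 0xEEA5.
Checksum = ~0xEEA5 & 0xFFFF = 0x115A.

115A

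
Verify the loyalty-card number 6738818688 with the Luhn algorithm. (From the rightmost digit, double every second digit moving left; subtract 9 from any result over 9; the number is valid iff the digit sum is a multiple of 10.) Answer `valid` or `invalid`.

valid

From the right, keep odd positions and double even positions (subtract 9 from any doubled value over 9):
  doubled (positions 2,4,...): 7 7 7 6 3 → sum 30
  kept (positions 1,3,...): 8 6 1 8 7 → sum 30
Total = 60.
60 mod 10 = 0, so the number is valid.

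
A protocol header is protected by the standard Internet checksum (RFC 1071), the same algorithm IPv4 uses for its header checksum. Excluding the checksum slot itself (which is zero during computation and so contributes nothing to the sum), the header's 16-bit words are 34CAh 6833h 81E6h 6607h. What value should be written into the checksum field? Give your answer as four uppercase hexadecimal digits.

One's-complement addition (fold any carry out of bit 15 back into bit 0):
  0x34CA + 0x6833 = 0x09CFD
  0x9CFD + 0x81E6 = 0x11EE3 → wrap carry → 0x1EE4
  0x1EE4 + 0x6607 = 0x084EB
One's-complement sum = 0x84EB.
Checksum = ~0x84EB & 0xFFFF = 0x7B14.

7B14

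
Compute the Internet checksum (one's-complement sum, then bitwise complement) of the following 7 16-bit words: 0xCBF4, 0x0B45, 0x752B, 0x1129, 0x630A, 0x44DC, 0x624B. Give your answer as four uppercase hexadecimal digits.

983F

One's-complement addition (fold any carry out of bit 15 back into bit 0):
  0xCBF4 + 0x0B45 = 0x0D739
  0xD739 + 0x752B = 0x14C64 → wrap carry → 0x4C65
  0x4C65 + 0x1129 = 0x05D8E
  0x5D8E + 0x630A = 0x0C098
  0xC098 + 0x44DC = 0x10574 → wrap carry → 0x0575
  0x0575 + 0x624B = 0x067C0
One's-complement sum = 0x67C0.
Checksum = ~0x67C0 & 0xFFFF = 0x983F.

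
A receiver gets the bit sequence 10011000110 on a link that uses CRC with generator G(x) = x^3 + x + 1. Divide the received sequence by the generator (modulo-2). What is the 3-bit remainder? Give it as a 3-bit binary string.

Modulo-2 division of 10011000110 by 1011:
  pos 0: 1001 XOR 1011 = 0010
  pos 2: 1010 XOR 1011 = 0001
  pos 5: 1001 XOR 1011 = 0010
  pos 7: 1010 XOR 1011 = 0001
Remainder = 001 (nonzero — an error is detected).

001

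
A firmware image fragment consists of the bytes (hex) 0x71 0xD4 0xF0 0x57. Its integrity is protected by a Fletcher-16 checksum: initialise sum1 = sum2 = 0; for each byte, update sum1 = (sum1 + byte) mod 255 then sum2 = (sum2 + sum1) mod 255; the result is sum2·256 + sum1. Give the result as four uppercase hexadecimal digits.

7D8E

Running sums (mod 255):
  after byte 0 (0x71): sum1=113, sum2=113
  after byte 1 (0xD4): sum1=70, sum2=183
  after byte 2 (0xF0): sum1=55, sum2=238
  after byte 3 (0x57): sum1=142, sum2=125
Checksum = sum2·256 + sum1 = 125·256 + 142 = 32142 = 0x7D8E.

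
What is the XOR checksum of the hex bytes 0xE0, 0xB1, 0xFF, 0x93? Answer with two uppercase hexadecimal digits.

XOR the bytes together:
  start with 0xE0
  0xE0 ⊕ 0xB1 = 0x51
  0x51 ⊕ 0xFF = 0xAE
  0xAE ⊕ 0x93 = 0x3D

3D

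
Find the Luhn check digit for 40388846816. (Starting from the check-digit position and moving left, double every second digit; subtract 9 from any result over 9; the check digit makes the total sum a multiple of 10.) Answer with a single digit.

Partial digits right→left: 6 1 8 6 4 8 8 8 3 0 4
Double every second digit counting from the check-digit position (so the 1st, 3rd, 5th, ... of the partial from the right).
  doubled (with −9 where >9): 3 7 8 7 6 8 → sum 39
  kept as-is: 1 6 8 8 0 → sum 23
Total = 39 + 23 = 62.
Check digit = (10 − (62 mod 10)) mod 10 = 8.

8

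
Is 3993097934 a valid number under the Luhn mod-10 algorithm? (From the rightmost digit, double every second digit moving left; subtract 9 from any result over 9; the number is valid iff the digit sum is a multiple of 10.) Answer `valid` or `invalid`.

valid

From the right, keep odd positions and double even positions (subtract 9 from any doubled value over 9):
  doubled (positions 2,4,...): 6 5 0 9 6 → sum 26
  kept (positions 1,3,...): 4 9 9 3 9 → sum 34
Total = 60.
60 mod 10 = 0, so the number is valid.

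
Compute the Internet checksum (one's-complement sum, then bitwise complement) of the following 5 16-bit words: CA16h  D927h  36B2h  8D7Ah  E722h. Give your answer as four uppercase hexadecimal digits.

B171

One's-complement addition (fold any carry out of bit 15 back into bit 0):
  0xCA16 + 0xD927 = 0x1A33D → wrap carry → 0xA33E
  0xA33E + 0x36B2 = 0x0D9F0
  0xD9F0 + 0x8D7A = 0x1676A → wrap carry → 0x676B
  0x676B + 0xE722 = 0x14E8D → wrap carry → 0x4E8E
One's-complement sum = 0x4E8E.
Checksum = ~0x4E8E & 0xFFFF = 0xB171.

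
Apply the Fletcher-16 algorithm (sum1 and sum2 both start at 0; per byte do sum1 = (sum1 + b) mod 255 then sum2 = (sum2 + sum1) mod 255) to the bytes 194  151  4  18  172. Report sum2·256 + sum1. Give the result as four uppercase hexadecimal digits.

091D

Running sums (mod 255):
  after byte 0 (194): sum1=194, sum2=194
  after byte 1 (151): sum1=90, sum2=29
  after byte 2 (4): sum1=94, sum2=123
  after byte 3 (18): sum1=112, sum2=235
  after byte 4 (172): sum1=29, sum2=9
Checksum = sum2·256 + sum1 = 9·256 + 29 = 2333 = 0x091D.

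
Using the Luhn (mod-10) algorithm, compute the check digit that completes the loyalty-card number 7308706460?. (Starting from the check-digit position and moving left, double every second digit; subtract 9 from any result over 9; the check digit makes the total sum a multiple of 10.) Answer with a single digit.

3

Partial digits right→left: 0 6 4 6 0 7 8 0 3 7
Double every second digit counting from the check-digit position (so the 1st, 3rd, 5th, ... of the partial from the right).
  doubled (with −9 where >9): 0 8 0 7 6 → sum 21
  kept as-is: 6 6 7 0 7 → sum 26
Total = 21 + 26 = 47.
Check digit = (10 − (47 mod 10)) mod 10 = 3.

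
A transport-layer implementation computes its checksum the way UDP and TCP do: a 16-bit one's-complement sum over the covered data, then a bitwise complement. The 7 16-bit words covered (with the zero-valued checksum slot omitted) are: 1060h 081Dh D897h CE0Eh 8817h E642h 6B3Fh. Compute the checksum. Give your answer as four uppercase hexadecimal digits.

One's-complement addition (fold any carry out of bit 15 back into bit 0):
  0x1060 + 0x081D = 0x0187D
  0x187D + 0xD897 = 0x0F114
  0xF114 + 0xCE0E = 0x1BF22 → wrap carry → 0xBF23
  0xBF23 + 0x8817 = 0x1473A → wrap carry → 0x473B
  0x473B + 0xE642 = 0x12D7D → wrap carry → 0x2D7E
  0x2D7E + 0x6B3F = 0x098BD
One's-complement sum = 0x98BD.
Checksum = ~0x98BD & 0xFFFF = 0x6742.

6742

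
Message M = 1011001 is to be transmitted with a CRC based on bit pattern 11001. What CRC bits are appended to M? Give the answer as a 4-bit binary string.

1010

Append 4 zeros: 10110010000. Divide by 11001 (XOR where the leading bit is 1):
  pos 0: 10110 XOR 11001 = 01111
  pos 1: 11110 XOR 11001 = 00111
  pos 3: 11110 XOR 11001 = 00111
  pos 5: 11100 XOR 11001 = 00101
Remainder (last 4 bits) = 1010. This is the CRC / FCS.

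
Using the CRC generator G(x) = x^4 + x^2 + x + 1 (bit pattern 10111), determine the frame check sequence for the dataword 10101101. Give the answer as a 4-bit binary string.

Append 4 zeros: 101011010000. Divide by 10111 (XOR where the leading bit is 1):
  pos 0: 10101 XOR 10111 = 00010
  pos 3: 10101 XOR 10111 = 00010
  pos 6: 10000 XOR 10111 = 00111
Remainder (last 4 bits) = 1110. This is the CRC / FCS.

1110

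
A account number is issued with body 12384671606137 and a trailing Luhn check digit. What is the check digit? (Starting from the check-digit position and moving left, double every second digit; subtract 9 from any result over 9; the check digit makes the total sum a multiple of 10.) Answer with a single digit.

7

Partial digits right→left: 7 3 1 6 0 6 1 7 6 4 8 3 2 1
Double every second digit counting from the check-digit position (so the 1st, 3rd, 5th, ... of the partial from the right).
  doubled (with −9 where >9): 5 2 0 2 3 7 4 → sum 23
  kept as-is: 3 6 6 7 4 3 1 → sum 30
Total = 23 + 30 = 53.
Check digit = (10 − (53 mod 10)) mod 10 = 7.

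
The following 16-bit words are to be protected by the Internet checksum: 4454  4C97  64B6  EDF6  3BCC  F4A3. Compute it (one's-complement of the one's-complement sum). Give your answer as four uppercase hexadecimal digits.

EBF6

One's-complement addition (fold any carry out of bit 15 back into bit 0):
  0x4454 + 0x4C97 = 0x090EB
  0x90EB + 0x64B6 = 0x0F5A1
  0xF5A1 + 0xEDF6 = 0x1E397 → wrap carry → 0xE398
  0xE398 + 0x3BCC = 0x11F64 → wrap carry → 0x1F65
  0x1F65 + 0xF4A3 = 0x11408 → wrap carry → 0x1409
One's-complement sum = 0x1409.
Checksum = ~0x1409 & 0xFFFF = 0xEBF6.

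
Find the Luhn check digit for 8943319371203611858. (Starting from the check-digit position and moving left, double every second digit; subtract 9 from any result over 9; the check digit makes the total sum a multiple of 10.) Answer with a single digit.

Partial digits right→left: 8 5 8 1 1 6 3 0 2 1 7 3 9 1 3 3 4 9 8
Double every second digit counting from the check-digit position (so the 1st, 3rd, 5th, ... of the partial from the right).
  doubled (with −9 where >9): 7 7 2 6 4 5 9 6 8 7 → sum 61
  kept as-is: 5 1 6 0 1 3 1 3 9 → sum 29
Total = 61 + 29 = 90.
Check digit = (10 − (90 mod 10)) mod 10 = 0.

0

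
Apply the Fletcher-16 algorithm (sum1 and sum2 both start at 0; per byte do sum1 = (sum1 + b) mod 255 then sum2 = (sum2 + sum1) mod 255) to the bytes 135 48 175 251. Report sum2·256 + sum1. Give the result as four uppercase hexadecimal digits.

Running sums (mod 255):
  after byte 0 (135): sum1=135, sum2=135
  after byte 1 (48): sum1=183, sum2=63
  after byte 2 (175): sum1=103, sum2=166
  after byte 3 (251): sum1=99, sum2=10
Checksum = sum2·256 + sum1 = 10·256 + 99 = 2659 = 0x0A63.

0A63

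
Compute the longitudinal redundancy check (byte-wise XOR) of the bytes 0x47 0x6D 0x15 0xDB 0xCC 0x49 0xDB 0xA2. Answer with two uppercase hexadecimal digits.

XOR the bytes together:
  start with 0x47
  0x47 ⊕ 0x6D = 0x2A
  0x2A ⊕ 0x15 = 0x3F
  0x3F ⊕ 0xDB = 0xE4
  0xE4 ⊕ 0xCC = 0x28
  0x28 ⊕ 0x49 = 0x61
  0x61 ⊕ 0xDB = 0xBA
  0xBA ⊕ 0xA2 = 0x18

18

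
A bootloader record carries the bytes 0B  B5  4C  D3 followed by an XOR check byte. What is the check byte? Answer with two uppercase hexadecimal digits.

21

XOR the bytes together:
  start with 0x0B
  0x0B ⊕ 0xB5 = 0xBE
  0xBE ⊕ 0x4C = 0xF2
  0xF2 ⊕ 0xD3 = 0x21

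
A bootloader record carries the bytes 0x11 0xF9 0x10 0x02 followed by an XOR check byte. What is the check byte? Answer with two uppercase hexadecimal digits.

FA

XOR the bytes together:
  start with 0x11
  0x11 ⊕ 0xF9 = 0xE8
  0xE8 ⊕ 0x10 = 0xF8
  0xF8 ⊕ 0x02 = 0xFA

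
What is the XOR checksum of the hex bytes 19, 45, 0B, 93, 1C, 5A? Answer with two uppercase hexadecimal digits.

XOR the bytes together:
  start with 0x19
  0x19 ⊕ 0x45 = 0x5C
  0x5C ⊕ 0x0B = 0x57
  0x57 ⊕ 0x93 = 0xC4
  0xC4 ⊕ 0x1C = 0xD8
  0xD8 ⊕ 0x5A = 0x82

82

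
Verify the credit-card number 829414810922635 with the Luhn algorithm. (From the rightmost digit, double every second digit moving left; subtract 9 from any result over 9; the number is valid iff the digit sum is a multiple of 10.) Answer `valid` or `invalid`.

From the right, keep odd positions and double even positions (subtract 9 from any doubled value over 9):
  doubled (positions 2,4,...): 6 4 9 2 8 8 4 → sum 41
  kept (positions 1,3,...): 5 6 2 0 8 1 9 8 → sum 39
Total = 80.
80 mod 10 = 0, so the number is valid.

valid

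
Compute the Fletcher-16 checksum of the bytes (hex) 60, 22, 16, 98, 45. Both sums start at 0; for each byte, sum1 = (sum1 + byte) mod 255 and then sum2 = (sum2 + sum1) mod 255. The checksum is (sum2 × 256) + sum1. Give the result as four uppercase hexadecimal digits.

2376

Running sums (mod 255):
  after byte 0 (60): sum1=96, sum2=96
  after byte 1 (22): sum1=130, sum2=226
  after byte 2 (16): sum1=152, sum2=123
  after byte 3 (98): sum1=49, sum2=172
  after byte 4 (45): sum1=118, sum2=35
Checksum = sum2·256 + sum1 = 35·256 + 118 = 9078 = 0x2376.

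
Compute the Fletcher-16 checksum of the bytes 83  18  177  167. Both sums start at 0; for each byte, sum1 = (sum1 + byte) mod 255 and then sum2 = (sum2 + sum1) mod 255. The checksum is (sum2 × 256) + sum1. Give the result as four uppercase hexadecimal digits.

Running sums (mod 255):
  after byte 0 (83): sum1=83, sum2=83
  after byte 1 (18): sum1=101, sum2=184
  after byte 2 (177): sum1=23, sum2=207
  after byte 3 (167): sum1=190, sum2=142
Checksum = sum2·256 + sum1 = 142·256 + 190 = 36542 = 0x8EBE.

8EBE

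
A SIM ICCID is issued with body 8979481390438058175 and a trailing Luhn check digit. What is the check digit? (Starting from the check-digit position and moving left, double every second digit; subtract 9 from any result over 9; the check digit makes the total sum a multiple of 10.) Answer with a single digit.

Partial digits right→left: 5 7 1 8 5 0 8 3 4 0 9 3 1 8 4 9 7 9 8
Double every second digit counting from the check-digit position (so the 1st, 3rd, 5th, ... of the partial from the right).
  doubled (with −9 where >9): 1 2 1 7 8 9 2 8 5 7 → sum 50
  kept as-is: 7 8 0 3 0 3 8 9 9 → sum 47
Total = 50 + 47 = 97.
Check digit = (10 − (97 mod 10)) mod 10 = 3.

3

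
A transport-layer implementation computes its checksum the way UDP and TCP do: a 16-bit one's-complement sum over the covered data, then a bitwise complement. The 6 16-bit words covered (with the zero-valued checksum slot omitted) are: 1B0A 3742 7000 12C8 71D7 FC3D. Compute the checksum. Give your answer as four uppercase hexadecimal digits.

One's-complement addition (fold any carry out of bit 15 back into bit 0):
  0x1B0A + 0x3742 = 0x0524C
  0x524C + 0x7000 = 0x0C24C
  0xC24C + 0x12C8 = 0x0D514
  0xD514 + 0x71D7 = 0x146EB → wrap carry → 0x46EC
  0x46EC + 0xFC3D = 0x14329 → wrap carry → 0x432A
One's-complement sum = 0x432A.
Checksum = ~0x432A & 0xFFFF = 0xBCD5.

BCD5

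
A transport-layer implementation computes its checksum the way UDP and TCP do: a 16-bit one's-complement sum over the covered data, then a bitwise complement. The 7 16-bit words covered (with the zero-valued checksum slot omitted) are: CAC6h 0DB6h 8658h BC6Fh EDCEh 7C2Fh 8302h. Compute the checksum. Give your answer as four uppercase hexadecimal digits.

One's-complement addition (fold any carry out of bit 15 back into bit 0):
  0xCAC6 + 0x0DB6 = 0x0D87C
  0xD87C + 0x8658 = 0x15ED4 → wrap carry → 0x5ED5
  0x5ED5 + 0xBC6F = 0x11B44 → wrap carry → 0x1B45
  0x1B45 + 0xEDCE = 0x10913 → wrap carry → 0x0914
  0x0914 + 0x7C2F = 0x08543
  0x8543 + 0x8302 = 0x10845 → wrap carry → 0x0846
One's-complement sum = 0x0846.
Checksum = ~0x0846 & 0xFFFF = 0xF7B9.

F7B9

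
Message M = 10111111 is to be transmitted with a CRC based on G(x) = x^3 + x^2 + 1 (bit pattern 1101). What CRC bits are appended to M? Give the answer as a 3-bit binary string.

Append 3 zeros: 10111111000. Divide by 1101 (XOR where the leading bit is 1):
  pos 0: 1011 XOR 1101 = 0110
  pos 1: 1101 XOR 1101 = 0000
  pos 5: 1110 XOR 1101 = 0011
  pos 7: 1100 XOR 1101 = 0001
Remainder (last 3 bits) = 001. This is the CRC / FCS.

001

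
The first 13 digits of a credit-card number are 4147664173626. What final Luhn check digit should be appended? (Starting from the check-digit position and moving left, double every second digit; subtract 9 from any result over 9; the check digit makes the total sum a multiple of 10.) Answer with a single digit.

2

Partial digits right→left: 6 2 6 3 7 1 4 6 6 7 4 1 4
Double every second digit counting from the check-digit position (so the 1st, 3rd, 5th, ... of the partial from the right).
  doubled (with −9 where >9): 3 3 5 8 3 8 8 → sum 38
  kept as-is: 2 3 1 6 7 1 → sum 20
Total = 38 + 20 = 58.
Check digit = (10 − (58 mod 10)) mod 10 = 2.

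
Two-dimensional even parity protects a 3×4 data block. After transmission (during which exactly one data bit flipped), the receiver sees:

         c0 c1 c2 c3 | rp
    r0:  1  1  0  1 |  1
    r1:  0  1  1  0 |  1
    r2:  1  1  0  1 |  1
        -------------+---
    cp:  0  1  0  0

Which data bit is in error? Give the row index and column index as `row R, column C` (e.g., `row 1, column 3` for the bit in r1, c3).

Recompute each row's even parity and compare to rp:
  r0: data parity 1, sent rp 1 → ok
  r1: data parity 0, sent rp 1 → mismatch
  r2: data parity 1, sent rp 1 → ok
Recompute each column's even parity and compare to cp:
  c0: data parity 0, sent cp 0 → ok
  c1: data parity 1, sent cp 1 → ok
  c2: data parity 1, sent cp 0 → mismatch
  c3: data parity 0, sent cp 0 → ok
Exactly one row (r1) and one column (c2) fail → the flipped bit is at their intersection.

row 1, column 2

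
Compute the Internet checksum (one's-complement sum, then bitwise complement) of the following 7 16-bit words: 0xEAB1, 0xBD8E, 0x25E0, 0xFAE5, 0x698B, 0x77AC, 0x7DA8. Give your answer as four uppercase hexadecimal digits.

One's-complement addition (fold any carry out of bit 15 back into bit 0):
  0xEAB1 + 0xBD8E = 0x1A83F → wrap carry → 0xA840
  0xA840 + 0x25E0 = 0x0CE20
  0xCE20 + 0xFAE5 = 0x1C905 → wrap carry → 0xC906
  0xC906 + 0x698B = 0x13291 → wrap carry → 0x3292
  0x3292 + 0x77AC = 0x0AA3E
  0xAA3E + 0x7DA8 = 0x127E6 → wrap carry → 0x27E7
One's-complement sum = 0x27E7.
Checksum = ~0x27E7 & 0xFFFF = 0xD818.

D818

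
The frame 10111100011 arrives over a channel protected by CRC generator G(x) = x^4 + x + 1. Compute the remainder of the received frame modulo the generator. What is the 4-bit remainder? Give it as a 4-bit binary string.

Modulo-2 division of 10111100011 by 10011:
  pos 0: 10111 XOR 10011 = 00100
  pos 2: 10010 XOR 10011 = 00001
  pos 6: 10011 XOR 10011 = 00000
Remainder = 0000 (zero — the frame passes the CRC check).

0000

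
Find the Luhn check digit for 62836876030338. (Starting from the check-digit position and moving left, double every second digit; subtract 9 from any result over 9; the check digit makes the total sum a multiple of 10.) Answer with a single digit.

Partial digits right→left: 8 3 3 0 3 0 6 7 8 6 3 8 2 6
Double every second digit counting from the check-digit position (so the 1st, 3rd, 5th, ... of the partial from the right).
  doubled (with −9 where >9): 7 6 6 3 7 6 4 → sum 39
  kept as-is: 3 0 0 7 6 8 6 → sum 30
Total = 39 + 30 = 69.
Check digit = (10 − (69 mod 10)) mod 10 = 1.

1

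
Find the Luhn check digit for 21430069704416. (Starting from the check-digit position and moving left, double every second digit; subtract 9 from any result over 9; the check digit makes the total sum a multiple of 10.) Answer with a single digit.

8

Partial digits right→left: 6 1 4 4 0 7 9 6 0 0 3 4 1 2
Double every second digit counting from the check-digit position (so the 1st, 3rd, 5th, ... of the partial from the right).
  doubled (with −9 where >9): 3 8 0 9 0 6 2 → sum 28
  kept as-is: 1 4 7 6 0 4 2 → sum 24
Total = 28 + 24 = 52.
Check digit = (10 − (52 mod 10)) mod 10 = 8.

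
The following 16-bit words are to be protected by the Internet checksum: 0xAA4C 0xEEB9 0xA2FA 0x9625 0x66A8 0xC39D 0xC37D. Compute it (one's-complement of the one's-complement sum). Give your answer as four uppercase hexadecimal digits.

4015

One's-complement addition (fold any carry out of bit 15 back into bit 0):
  0xAA4C + 0xEEB9 = 0x19905 → wrap carry → 0x9906
  0x9906 + 0xA2FA = 0x13C00 → wrap carry → 0x3C01
  0x3C01 + 0x9625 = 0x0D226
  0xD226 + 0x66A8 = 0x138CE → wrap carry → 0x38CF
  0x38CF + 0xC39D = 0x0FC6C
  0xFC6C + 0xC37D = 0x1BFE9 → wrap carry → 0xBFEA
One's-complement sum = 0xBFEA.
Checksum = ~0xBFEA & 0xFFFF = 0x4015.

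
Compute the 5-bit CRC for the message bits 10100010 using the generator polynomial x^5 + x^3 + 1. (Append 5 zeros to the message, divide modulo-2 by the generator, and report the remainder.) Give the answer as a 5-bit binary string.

11111

Append 5 zeros: 1010001000000. Divide by 101001 (XOR where the leading bit is 1):
  pos 0: 101000 XOR 101001 = 000001
  pos 5: 110000 XOR 101001 = 011001
  pos 6: 110010 XOR 101001 = 011011
  pos 7: 110110 XOR 101001 = 011111
Remainder (last 5 bits) = 11111. This is the CRC / FCS.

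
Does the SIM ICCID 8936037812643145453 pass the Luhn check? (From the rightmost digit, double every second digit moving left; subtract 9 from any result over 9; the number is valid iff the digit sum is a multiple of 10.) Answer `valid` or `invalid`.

valid

From the right, keep odd positions and double even positions (subtract 9 from any doubled value over 9):
  doubled (positions 2,4,...): 1 1 2 8 4 7 6 3 9 → sum 41
  kept (positions 1,3,...): 3 4 4 3 6 1 7 0 3 8 → sum 39
Total = 80.
80 mod 10 = 0, so the number is valid.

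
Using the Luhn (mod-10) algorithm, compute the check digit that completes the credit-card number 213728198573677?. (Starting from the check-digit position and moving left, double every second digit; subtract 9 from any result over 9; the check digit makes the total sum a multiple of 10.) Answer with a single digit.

Partial digits right→left: 7 7 6 3 7 5 8 9 1 8 2 7 3 1 2
Double every second digit counting from the check-digit position (so the 1st, 3rd, 5th, ... of the partial from the right).
  doubled (with −9 where >9): 5 3 5 7 2 4 6 4 → sum 36
  kept as-is: 7 3 5 9 8 7 1 → sum 40
Total = 36 + 40 = 76.
Check digit = (10 − (76 mod 10)) mod 10 = 4.

4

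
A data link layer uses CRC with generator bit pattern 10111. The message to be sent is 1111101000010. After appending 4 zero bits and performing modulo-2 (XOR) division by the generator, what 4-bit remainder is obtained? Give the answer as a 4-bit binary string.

0100

Append 4 zeros: 11111010000100000. Divide by 10111 (XOR where the leading bit is 1):
  pos 0: 11111 XOR 10111 = 01000
  pos 1: 10000 XOR 10111 = 00111
  pos 3: 11110 XOR 10111 = 01001
  pos 4: 10010 XOR 10111 = 00101
  pos 6: 10100 XOR 10111 = 00011
  pos 9: 11100 XOR 10111 = 01011
  pos 10: 10110 XOR 10111 = 00001
Remainder (last 4 bits) = 0100. This is the CRC / FCS.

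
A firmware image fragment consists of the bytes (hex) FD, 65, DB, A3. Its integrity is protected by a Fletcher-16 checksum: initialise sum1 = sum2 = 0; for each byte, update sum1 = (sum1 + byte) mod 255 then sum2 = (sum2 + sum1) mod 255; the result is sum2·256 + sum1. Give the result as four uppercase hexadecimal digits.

83E2

Running sums (mod 255):
  after byte 0 (FD): sum1=253, sum2=253
  after byte 1 (65): sum1=99, sum2=97
  after byte 2 (DB): sum1=63, sum2=160
  after byte 3 (A3): sum1=226, sum2=131
Checksum = sum2·256 + sum1 = 131·256 + 226 = 33762 = 0x83E2.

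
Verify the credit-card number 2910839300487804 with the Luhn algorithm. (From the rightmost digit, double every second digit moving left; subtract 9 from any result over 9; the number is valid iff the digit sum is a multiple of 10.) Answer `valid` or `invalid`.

From the right, keep odd positions and double even positions (subtract 9 from any doubled value over 9):
  doubled (positions 2,4,...): 0 5 8 0 9 7 2 4 → sum 35
  kept (positions 1,3,...): 4 8 8 0 3 3 0 9 → sum 35
Total = 70.
70 mod 10 = 0, so the number is valid.

valid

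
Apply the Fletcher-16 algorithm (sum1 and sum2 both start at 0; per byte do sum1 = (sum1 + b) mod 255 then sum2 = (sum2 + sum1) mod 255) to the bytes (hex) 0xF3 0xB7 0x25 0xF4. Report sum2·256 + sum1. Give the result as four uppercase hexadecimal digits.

36C5

Running sums (mod 255):
  after byte 0 (0xF3): sum1=243, sum2=243
  after byte 1 (0xB7): sum1=171, sum2=159
  after byte 2 (0x25): sum1=208, sum2=112
  after byte 3 (0xF4): sum1=197, sum2=54
Checksum = sum2·256 + sum1 = 54·256 + 197 = 14021 = 0x36C5.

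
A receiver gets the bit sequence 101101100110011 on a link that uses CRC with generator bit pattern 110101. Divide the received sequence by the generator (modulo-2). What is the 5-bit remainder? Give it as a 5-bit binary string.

Modulo-2 division of 101101100110011 by 110101:
  pos 0: 101101 XOR 110101 = 011000
  pos 1: 110001 XOR 110101 = 000100
  pos 4: 100001 XOR 110101 = 010100
  pos 5: 101001 XOR 110101 = 011100
  pos 6: 111000 XOR 110101 = 001101
  pos 8: 110101 XOR 110101 = 000000
Remainder = 00001 (nonzero — an error is detected).

00001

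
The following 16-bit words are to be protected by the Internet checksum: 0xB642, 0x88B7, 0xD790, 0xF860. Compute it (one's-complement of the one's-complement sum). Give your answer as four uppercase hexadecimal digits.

F113

One's-complement addition (fold any carry out of bit 15 back into bit 0):
  0xB642 + 0x88B7 = 0x13EF9 → wrap carry → 0x3EFA
  0x3EFA + 0xD790 = 0x1168A → wrap carry → 0x168B
  0x168B + 0xF860 = 0x10EEB → wrap carry → 0x0EEC
One's-complement sum = 0x0EEC.
Checksum = ~0x0EEC & 0xFFFF = 0xF113.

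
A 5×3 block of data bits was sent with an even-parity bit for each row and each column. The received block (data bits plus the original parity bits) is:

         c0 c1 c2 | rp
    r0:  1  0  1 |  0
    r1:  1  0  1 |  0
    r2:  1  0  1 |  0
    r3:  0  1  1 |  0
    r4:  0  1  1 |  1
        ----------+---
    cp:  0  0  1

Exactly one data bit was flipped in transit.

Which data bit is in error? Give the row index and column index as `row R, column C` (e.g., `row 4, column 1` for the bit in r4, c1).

Recompute each row's even parity and compare to rp:
  r0: data parity 0, sent rp 0 → ok
  r1: data parity 0, sent rp 0 → ok
  r2: data parity 0, sent rp 0 → ok
  r3: data parity 0, sent rp 0 → ok
  r4: data parity 0, sent rp 1 → mismatch
Recompute each column's even parity and compare to cp:
  c0: data parity 1, sent cp 0 → mismatch
  c1: data parity 0, sent cp 0 → ok
  c2: data parity 1, sent cp 1 → ok
Exactly one row (r4) and one column (c0) fail → the flipped bit is at their intersection.

row 4, column 0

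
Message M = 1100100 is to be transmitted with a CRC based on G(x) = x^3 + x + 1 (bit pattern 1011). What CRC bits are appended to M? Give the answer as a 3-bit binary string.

001

Append 3 zeros: 1100100000. Divide by 1011 (XOR where the leading bit is 1):
  pos 0: 1100 XOR 1011 = 0111
  pos 1: 1111 XOR 1011 = 0100
  pos 2: 1000 XOR 1011 = 0011
  pos 4: 1100 XOR 1011 = 0111
  pos 5: 1110 XOR 1011 = 0101
  pos 6: 1010 XOR 1011 = 0001
Remainder (last 3 bits) = 001. This is the CRC / FCS.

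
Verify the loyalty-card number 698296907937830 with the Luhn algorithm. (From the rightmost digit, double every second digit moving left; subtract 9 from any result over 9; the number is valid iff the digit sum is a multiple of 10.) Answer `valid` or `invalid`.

From the right, keep odd positions and double even positions (subtract 9 from any doubled value over 9):
  doubled (positions 2,4,...): 6 5 9 0 3 4 9 → sum 36
  kept (positions 1,3,...): 0 8 3 7 9 9 8 6 → sum 50
Total = 86.
86 mod 10 = 6, so the number is invalid.

invalid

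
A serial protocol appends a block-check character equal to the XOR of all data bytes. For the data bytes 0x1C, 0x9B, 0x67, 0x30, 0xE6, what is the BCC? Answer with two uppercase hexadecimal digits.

XOR the bytes together:
  start with 0x1C
  0x1C ⊕ 0x9B = 0x87
  0x87 ⊕ 0x67 = 0xE0
  0xE0 ⊕ 0x30 = 0xD0
  0xD0 ⊕ 0xE6 = 0x36

36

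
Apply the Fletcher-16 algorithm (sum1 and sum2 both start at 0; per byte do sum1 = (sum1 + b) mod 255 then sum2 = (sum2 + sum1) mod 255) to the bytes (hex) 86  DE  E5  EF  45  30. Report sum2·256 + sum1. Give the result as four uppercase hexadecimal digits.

Running sums (mod 255):
  after byte 0 (86): sum1=134, sum2=134
  after byte 1 (DE): sum1=101, sum2=235
  after byte 2 (E5): sum1=75, sum2=55
  after byte 3 (EF): sum1=59, sum2=114
  after byte 4 (45): sum1=128, sum2=242
  after byte 5 (30): sum1=176, sum2=163
Checksum = sum2·256 + sum1 = 163·256 + 176 = 41904 = 0xA3B0.

A3B0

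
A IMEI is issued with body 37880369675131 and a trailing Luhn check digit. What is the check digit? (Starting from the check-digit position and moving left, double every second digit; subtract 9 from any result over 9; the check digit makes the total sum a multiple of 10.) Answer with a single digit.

Partial digits right→left: 1 3 1 5 7 6 9 6 3 0 8 8 7 3
Double every second digit counting from the check-digit position (so the 1st, 3rd, 5th, ... of the partial from the right).
  doubled (with −9 where >9): 2 2 5 9 6 7 5 → sum 36
  kept as-is: 3 5 6 6 0 8 3 → sum 31
Total = 36 + 31 = 67.
Check digit = (10 − (67 mod 10)) mod 10 = 3.

3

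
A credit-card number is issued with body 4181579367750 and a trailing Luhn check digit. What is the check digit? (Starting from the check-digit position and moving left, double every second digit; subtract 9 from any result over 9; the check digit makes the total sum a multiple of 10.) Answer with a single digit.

Partial digits right→left: 0 5 7 7 6 3 9 7 5 1 8 1 4
Double every second digit counting from the check-digit position (so the 1st, 3rd, 5th, ... of the partial from the right).
  doubled (with −9 where >9): 0 5 3 9 1 7 8 → sum 33
  kept as-is: 5 7 3 7 1 1 → sum 24
Total = 33 + 24 = 57.
Check digit = (10 − (57 mod 10)) mod 10 = 3.

3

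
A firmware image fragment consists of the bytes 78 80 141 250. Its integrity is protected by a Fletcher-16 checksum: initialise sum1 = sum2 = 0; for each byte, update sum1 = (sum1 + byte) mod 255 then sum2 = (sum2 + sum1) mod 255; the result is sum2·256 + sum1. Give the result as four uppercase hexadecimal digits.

4027

Running sums (mod 255):
  after byte 0 (78): sum1=78, sum2=78
  after byte 1 (80): sum1=158, sum2=236
  after byte 2 (141): sum1=44, sum2=25
  after byte 3 (250): sum1=39, sum2=64
Checksum = sum2·256 + sum1 = 64·256 + 39 = 16423 = 0x4027.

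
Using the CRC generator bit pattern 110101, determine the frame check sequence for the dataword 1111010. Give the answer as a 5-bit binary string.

Append 5 zeros: 111101000000. Divide by 110101 (XOR where the leading bit is 1):
  pos 0: 111101 XOR 110101 = 001000
  pos 2: 100000 XOR 110101 = 010101
  pos 3: 101010 XOR 110101 = 011111
  pos 4: 111110 XOR 110101 = 001011
  pos 6: 101100 XOR 110101 = 011001
Remainder (last 5 bits) = 11001. This is the CRC / FCS.

11001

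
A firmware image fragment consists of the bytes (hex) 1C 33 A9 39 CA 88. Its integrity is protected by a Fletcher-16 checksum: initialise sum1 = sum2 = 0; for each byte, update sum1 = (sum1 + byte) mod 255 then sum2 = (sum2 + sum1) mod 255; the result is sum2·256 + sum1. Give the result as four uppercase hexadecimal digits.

1985

Running sums (mod 255):
  after byte 0 (1C): sum1=28, sum2=28
  after byte 1 (33): sum1=79, sum2=107
  after byte 2 (A9): sum1=248, sum2=100
  after byte 3 (39): sum1=50, sum2=150
  after byte 4 (CA): sum1=252, sum2=147
  after byte 5 (88): sum1=133, sum2=25
Checksum = sum2·256 + sum1 = 25·256 + 133 = 6533 = 0x1985.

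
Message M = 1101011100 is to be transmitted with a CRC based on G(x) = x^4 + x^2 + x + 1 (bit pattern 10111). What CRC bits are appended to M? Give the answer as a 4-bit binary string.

0101

Append 4 zeros: 11010111000000. Divide by 10111 (XOR where the leading bit is 1):
  pos 0: 11010 XOR 10111 = 01101
  pos 1: 11011 XOR 10111 = 01100
  pos 2: 11001 XOR 10111 = 01110
  pos 3: 11101 XOR 10111 = 01010
  pos 4: 10100 XOR 10111 = 00011
  pos 7: 11000 XOR 10111 = 01111
  pos 8: 11110 XOR 10111 = 01001
  pos 9: 10010 XOR 10111 = 00101
Remainder (last 4 bits) = 0101. This is the CRC / FCS.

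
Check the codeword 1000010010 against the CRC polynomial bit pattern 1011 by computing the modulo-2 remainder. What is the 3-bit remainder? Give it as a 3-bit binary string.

Modulo-2 division of 1000010010 by 1011:
  pos 0: 1000 XOR 1011 = 0011
  pos 2: 1101 XOR 1011 = 0110
  pos 3: 1100 XOR 1011 = 0111
  pos 4: 1110 XOR 1011 = 0101
  pos 5: 1011 XOR 1011 = 0000
Remainder = 000 (zero — the frame passes the CRC check).

000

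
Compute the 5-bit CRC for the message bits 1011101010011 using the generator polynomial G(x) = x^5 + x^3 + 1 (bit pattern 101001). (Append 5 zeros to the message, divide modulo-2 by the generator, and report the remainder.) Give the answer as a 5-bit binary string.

00001

Append 5 zeros: 101110101001100000. Divide by 101001 (XOR where the leading bit is 1):
  pos 0: 101110 XOR 101001 = 000111
  pos 3: 111101 XOR 101001 = 010100
  pos 4: 101000 XOR 101001 = 000001
  pos 9: 101100 XOR 101001 = 000101
  pos 12: 101000 XOR 101001 = 000001
Remainder (last 5 bits) = 00001. This is the CRC / FCS.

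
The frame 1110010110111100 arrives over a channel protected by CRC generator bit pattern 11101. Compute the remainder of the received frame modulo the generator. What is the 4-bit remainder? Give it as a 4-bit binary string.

Modulo-2 division of 1110010110111100 by 11101:
  pos 0: 11100 XOR 11101 = 00001
  pos 4: 11011 XOR 11101 = 00110
  pos 6: 11001 XOR 11101 = 00100
  pos 8: 10011 XOR 11101 = 01110
  pos 9: 11101 XOR 11101 = 00000
Remainder = 0000 (zero — the frame passes the CRC check).

0000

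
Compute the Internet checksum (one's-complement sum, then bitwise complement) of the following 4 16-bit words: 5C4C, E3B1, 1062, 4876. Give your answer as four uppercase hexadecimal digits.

One's-complement addition (fold any carry out of bit 15 back into bit 0):
  0x5C4C + 0xE3B1 = 0x13FFD → wrap carry → 0x3FFE
  0x3FFE + 0x1062 = 0x05060
  0x5060 + 0x4876 = 0x098D6
One's-complement sum = 0x98D6.
Checksum = ~0x98D6 & 0xFFFF = 0x6729.

6729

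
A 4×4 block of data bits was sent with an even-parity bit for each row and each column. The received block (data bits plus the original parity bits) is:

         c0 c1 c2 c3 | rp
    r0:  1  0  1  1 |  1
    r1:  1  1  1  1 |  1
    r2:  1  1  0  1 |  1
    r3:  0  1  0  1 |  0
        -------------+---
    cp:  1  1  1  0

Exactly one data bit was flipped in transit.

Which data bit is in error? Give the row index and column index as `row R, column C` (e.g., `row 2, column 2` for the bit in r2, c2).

Recompute each row's even parity and compare to rp:
  r0: data parity 1, sent rp 1 → ok
  r1: data parity 0, sent rp 1 → mismatch
  r2: data parity 1, sent rp 1 → ok
  r3: data parity 0, sent rp 0 → ok
Recompute each column's even parity and compare to cp:
  c0: data parity 1, sent cp 1 → ok
  c1: data parity 1, sent cp 1 → ok
  c2: data parity 0, sent cp 1 → mismatch
  c3: data parity 0, sent cp 0 → ok
Exactly one row (r1) and one column (c2) fail → the flipped bit is at their intersection.

row 1, column 2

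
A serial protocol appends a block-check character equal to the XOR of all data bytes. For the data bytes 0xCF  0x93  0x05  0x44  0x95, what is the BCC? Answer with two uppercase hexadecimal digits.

88

XOR the bytes together:
  start with 0xCF
  0xCF ⊕ 0x93 = 0x5C
  0x5C ⊕ 0x05 = 0x59
  0x59 ⊕ 0x44 = 0x1D
  0x1D ⊕ 0x95 = 0x88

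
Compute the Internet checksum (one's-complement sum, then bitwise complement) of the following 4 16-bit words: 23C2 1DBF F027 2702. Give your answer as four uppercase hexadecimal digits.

One's-complement addition (fold any carry out of bit 15 back into bit 0):
  0x23C2 + 0x1DBF = 0x04181
  0x4181 + 0xF027 = 0x131A8 → wrap carry → 0x31A9
  0x31A9 + 0x2702 = 0x058AB
One's-complement sum = 0x58AB.
Checksum = ~0x58AB & 0xFFFF = 0xA754.

A754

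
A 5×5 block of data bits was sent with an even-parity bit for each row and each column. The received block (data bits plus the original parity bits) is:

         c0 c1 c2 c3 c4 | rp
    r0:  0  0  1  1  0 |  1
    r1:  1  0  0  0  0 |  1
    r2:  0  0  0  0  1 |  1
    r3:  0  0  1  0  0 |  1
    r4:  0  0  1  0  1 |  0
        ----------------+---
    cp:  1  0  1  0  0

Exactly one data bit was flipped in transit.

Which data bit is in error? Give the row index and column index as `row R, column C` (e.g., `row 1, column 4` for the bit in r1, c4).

Recompute each row's even parity and compare to rp:
  r0: data parity 0, sent rp 1 → mismatch
  r1: data parity 1, sent rp 1 → ok
  r2: data parity 1, sent rp 1 → ok
  r3: data parity 1, sent rp 1 → ok
  r4: data parity 0, sent rp 0 → ok
Recompute each column's even parity and compare to cp:
  c0: data parity 1, sent cp 1 → ok
  c1: data parity 0, sent cp 0 → ok
  c2: data parity 1, sent cp 1 → ok
  c3: data parity 1, sent cp 0 → mismatch
  c4: data parity 0, sent cp 0 → ok
Exactly one row (r0) and one column (c3) fail → the flipped bit is at their intersection.

row 0, column 3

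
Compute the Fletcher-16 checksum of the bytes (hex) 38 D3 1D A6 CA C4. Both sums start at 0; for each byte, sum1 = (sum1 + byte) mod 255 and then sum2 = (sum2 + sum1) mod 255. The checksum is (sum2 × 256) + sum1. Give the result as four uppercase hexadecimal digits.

Running sums (mod 255):
  after byte 0 (38): sum1=56, sum2=56
  after byte 1 (D3): sum1=12, sum2=68
  after byte 2 (1D): sum1=41, sum2=109
  after byte 3 (A6): sum1=207, sum2=61
  after byte 4 (CA): sum1=154, sum2=215
  after byte 5 (C4): sum1=95, sum2=55
Checksum = sum2·256 + sum1 = 55·256 + 95 = 14175 = 0x375F.

375F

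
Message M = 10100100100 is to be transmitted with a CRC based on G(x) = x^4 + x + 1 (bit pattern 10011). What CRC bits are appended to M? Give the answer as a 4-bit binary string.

0000

Append 4 zeros: 101001001000000. Divide by 10011 (XOR where the leading bit is 1):
  pos 0: 10100 XOR 10011 = 00111
  pos 2: 11110 XOR 10011 = 01101
  pos 3: 11010 XOR 10011 = 01001
  pos 4: 10011 XOR 10011 = 00000
Remainder (last 4 bits) = 0000. This is the CRC / FCS.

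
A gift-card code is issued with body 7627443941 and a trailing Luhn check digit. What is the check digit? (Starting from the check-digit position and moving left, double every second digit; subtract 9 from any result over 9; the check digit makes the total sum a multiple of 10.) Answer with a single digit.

3

Partial digits right→left: 1 4 9 3 4 4 7 2 6 7
Double every second digit counting from the check-digit position (so the 1st, 3rd, 5th, ... of the partial from the right).
  doubled (with −9 where >9): 2 9 8 5 3 → sum 27
  kept as-is: 4 3 4 2 7 → sum 20
Total = 27 + 20 = 47.
Check digit = (10 − (47 mod 10)) mod 10 = 3.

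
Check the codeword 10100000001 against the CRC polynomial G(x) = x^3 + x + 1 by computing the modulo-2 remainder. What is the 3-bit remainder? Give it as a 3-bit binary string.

Modulo-2 division of 10100000001 by 1011:
  pos 0: 1010 XOR 1011 = 0001
  pos 3: 1000 XOR 1011 = 0011
  pos 5: 1100 XOR 1011 = 0111
  pos 6: 1110 XOR 1011 = 0101
  pos 7: 1011 XOR 1011 = 0000
Remainder = 000 (zero — the frame passes the CRC check).

000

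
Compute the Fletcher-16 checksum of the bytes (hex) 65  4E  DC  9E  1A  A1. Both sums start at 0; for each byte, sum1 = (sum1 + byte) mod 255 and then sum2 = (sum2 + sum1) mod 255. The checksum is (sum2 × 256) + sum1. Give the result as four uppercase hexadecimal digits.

Running sums (mod 255):
  after byte 0 (65): sum1=101, sum2=101
  after byte 1 (4E): sum1=179, sum2=25
  after byte 2 (DC): sum1=144, sum2=169
  after byte 3 (9E): sum1=47, sum2=216
  after byte 4 (1A): sum1=73, sum2=34
  after byte 5 (A1): sum1=234, sum2=13
Checksum = sum2·256 + sum1 = 13·256 + 234 = 3562 = 0x0DEA.

0DEA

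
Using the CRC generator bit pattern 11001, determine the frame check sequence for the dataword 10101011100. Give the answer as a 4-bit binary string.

Append 4 zeros: 101010111000000. Divide by 11001 (XOR where the leading bit is 1):
  pos 0: 10101 XOR 11001 = 01100
  pos 1: 11000 XOR 11001 = 00001
  pos 5: 11110 XOR 11001 = 00111
  pos 7: 11100 XOR 11001 = 00101
  pos 9: 10100 XOR 11001 = 01101
  pos 10: 11010 XOR 11001 = 00011
Remainder (last 4 bits) = 0011. This is the CRC / FCS.

0011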